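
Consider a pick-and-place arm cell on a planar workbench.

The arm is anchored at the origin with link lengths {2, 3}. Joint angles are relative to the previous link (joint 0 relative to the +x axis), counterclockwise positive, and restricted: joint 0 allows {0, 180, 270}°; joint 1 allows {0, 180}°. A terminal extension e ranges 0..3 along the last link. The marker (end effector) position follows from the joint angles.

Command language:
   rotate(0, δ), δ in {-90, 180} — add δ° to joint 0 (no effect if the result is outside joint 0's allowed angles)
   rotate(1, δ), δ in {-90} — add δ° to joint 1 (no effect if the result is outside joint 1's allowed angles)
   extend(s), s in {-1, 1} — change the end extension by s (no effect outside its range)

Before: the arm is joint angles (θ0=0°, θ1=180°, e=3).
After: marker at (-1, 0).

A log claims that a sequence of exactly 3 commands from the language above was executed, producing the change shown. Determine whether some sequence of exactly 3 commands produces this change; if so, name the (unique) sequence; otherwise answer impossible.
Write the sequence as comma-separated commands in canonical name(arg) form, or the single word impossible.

extend(-1), extend(-1), extend(-1)

t0: joint angles (θ0=0°, θ1=180°, e=3)
1. extend(-1) → joint angles (θ0=0°, θ1=180°, e=2)
2. extend(-1) → joint angles (θ0=0°, θ1=180°, e=1)
3. extend(-1) → joint angles (θ0=0°, θ1=180°, e=0)
all 125 alternatives checked — unique.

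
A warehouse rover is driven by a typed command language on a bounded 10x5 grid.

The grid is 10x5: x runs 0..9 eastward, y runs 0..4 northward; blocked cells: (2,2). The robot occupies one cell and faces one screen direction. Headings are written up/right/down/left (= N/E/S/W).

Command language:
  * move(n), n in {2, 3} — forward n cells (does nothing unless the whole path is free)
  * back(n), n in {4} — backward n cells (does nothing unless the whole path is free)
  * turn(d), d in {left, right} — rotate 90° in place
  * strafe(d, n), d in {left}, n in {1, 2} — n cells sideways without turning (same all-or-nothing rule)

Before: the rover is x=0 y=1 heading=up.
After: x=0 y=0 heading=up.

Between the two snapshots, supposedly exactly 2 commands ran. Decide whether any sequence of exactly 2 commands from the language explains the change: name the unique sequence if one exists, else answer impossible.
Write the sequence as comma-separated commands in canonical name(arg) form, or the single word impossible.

move(3), back(4)

key: still facing N at the end — nothing in the sequence rotates
begin: x=0 y=1 heading=up
step 1 (move(3)): x=0 y=4 heading=up
step 2 (back(4)): x=0 y=0 heading=up
no other 2-command option fits: unique.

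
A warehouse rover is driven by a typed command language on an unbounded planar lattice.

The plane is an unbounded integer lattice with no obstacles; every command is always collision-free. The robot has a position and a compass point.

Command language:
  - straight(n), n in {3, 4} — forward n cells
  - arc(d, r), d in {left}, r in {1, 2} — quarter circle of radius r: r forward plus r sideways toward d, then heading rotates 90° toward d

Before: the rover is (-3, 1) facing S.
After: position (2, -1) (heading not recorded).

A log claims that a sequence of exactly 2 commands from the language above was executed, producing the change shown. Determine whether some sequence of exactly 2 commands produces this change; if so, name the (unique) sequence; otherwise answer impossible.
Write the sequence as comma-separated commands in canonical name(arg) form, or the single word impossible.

arc(left, 2), straight(3)

key: running straight(3) before arc(left, 2) would end elsewhere — order is forced
t0: (-3, 1) facing S
[1] after arc(left, 2): (-1, -1) facing E
[2] after straight(3): (2, -1) facing E
uniquely the one of 16 2-step routes that fits.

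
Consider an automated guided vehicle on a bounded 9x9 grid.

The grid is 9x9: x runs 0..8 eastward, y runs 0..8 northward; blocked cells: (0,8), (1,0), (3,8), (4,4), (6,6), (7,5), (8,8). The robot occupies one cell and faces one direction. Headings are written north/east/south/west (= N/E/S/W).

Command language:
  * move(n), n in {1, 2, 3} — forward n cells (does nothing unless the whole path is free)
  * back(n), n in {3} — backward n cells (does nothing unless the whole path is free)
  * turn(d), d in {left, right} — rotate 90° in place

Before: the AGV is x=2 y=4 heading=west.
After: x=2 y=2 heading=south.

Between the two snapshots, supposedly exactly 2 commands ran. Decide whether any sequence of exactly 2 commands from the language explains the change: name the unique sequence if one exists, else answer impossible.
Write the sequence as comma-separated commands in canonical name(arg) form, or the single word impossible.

key: order matters: swapping turn(left) and move(2) lands elsewhere
begin: x=2 y=4 heading=west
step 1 (turn(left)): x=2 y=4 heading=south
step 2 (move(2)): x=2 y=2 heading=south
no rival 2-sequence matches.

turn(left), move(2)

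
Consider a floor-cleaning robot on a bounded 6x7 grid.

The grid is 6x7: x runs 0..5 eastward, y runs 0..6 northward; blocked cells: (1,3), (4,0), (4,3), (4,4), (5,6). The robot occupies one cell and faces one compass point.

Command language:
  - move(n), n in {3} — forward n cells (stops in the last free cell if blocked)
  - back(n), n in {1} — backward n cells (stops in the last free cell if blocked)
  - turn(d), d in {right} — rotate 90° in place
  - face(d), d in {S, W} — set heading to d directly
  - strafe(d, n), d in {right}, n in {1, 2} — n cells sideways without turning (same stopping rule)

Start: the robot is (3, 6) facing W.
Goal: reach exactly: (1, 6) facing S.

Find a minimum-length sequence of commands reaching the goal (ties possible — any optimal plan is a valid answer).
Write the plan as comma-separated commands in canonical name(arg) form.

start: (3, 6) facing W
[1] after face(S): (3, 6) facing S
[2] after strafe(right, 2): (1, 6) facing S
no 1-step plan works, so 2 is optimal.

face(S), strafe(right, 2)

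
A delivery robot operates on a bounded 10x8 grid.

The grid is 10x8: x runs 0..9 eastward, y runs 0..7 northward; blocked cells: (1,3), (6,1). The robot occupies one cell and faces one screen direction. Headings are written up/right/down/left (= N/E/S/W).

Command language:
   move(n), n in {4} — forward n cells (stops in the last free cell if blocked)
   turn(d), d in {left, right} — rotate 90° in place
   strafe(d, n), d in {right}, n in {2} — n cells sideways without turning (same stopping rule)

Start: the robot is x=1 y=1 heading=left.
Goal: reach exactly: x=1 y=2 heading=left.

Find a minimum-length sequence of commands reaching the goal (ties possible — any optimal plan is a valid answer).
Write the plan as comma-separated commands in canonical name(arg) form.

strafe(right, 2)

initial: x=1 y=1 heading=left
step 1 (strafe(right, 2)): x=1 y=2 heading=left
no 0-step plan works, so 1 is optimal.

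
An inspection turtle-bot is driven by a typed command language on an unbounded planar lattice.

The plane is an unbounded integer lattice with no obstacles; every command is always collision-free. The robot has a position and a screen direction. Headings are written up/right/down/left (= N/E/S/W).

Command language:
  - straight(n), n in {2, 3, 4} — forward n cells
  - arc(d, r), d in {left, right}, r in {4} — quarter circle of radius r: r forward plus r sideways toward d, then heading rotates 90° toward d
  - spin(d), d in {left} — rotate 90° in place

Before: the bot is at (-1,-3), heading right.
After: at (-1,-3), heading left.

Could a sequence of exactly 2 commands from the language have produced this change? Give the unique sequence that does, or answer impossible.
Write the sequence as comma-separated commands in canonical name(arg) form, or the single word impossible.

spin(left), spin(left)

key: (-1,-3) unmoved — no command in the sequence translates
t0: at (-1,-3), heading right
[1] after spin(left): at (-1,-3), heading up
[2] after spin(left): at (-1,-3), heading left
all 36 alternatives checked — unique.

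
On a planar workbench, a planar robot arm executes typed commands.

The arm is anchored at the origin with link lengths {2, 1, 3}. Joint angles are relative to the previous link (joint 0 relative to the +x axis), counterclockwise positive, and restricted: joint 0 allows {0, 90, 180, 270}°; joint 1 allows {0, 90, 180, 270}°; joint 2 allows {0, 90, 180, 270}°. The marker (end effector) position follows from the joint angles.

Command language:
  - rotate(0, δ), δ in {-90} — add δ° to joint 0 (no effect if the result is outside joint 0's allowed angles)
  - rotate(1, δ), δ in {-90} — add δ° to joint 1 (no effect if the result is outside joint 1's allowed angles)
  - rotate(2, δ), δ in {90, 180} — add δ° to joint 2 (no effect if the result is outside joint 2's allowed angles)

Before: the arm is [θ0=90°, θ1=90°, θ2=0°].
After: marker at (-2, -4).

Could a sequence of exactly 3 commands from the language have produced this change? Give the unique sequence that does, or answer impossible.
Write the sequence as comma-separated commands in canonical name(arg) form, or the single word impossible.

begin: [θ0=90°, θ1=90°, θ2=0°]
t=1 rotate(0, -90) ⇒ [θ0=0°, θ1=90°, θ2=0°]
t=2 rotate(0, -90) ⇒ [θ0=270°, θ1=90°, θ2=0°]
t=3 rotate(0, -90) ⇒ [θ0=180°, θ1=90°, θ2=0°]
no other 3-command option fits: unique.

rotate(0, -90), rotate(0, -90), rotate(0, -90)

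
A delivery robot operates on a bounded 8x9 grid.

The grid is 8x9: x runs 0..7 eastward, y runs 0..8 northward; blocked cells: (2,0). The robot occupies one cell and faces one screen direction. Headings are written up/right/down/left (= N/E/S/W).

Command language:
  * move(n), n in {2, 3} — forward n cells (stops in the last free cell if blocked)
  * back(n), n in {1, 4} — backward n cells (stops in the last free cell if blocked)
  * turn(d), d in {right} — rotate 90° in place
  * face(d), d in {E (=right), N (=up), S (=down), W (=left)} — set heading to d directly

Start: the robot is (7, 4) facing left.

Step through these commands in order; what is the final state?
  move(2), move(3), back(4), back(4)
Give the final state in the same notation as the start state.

(7, 4) facing left

from: (7, 4) facing left
[1] after move(2): (5, 4) facing left
[2] after move(3): (2, 4) facing left
[3] after back(4): (6, 4) facing left
[4] after back(4): (7, 4) facing left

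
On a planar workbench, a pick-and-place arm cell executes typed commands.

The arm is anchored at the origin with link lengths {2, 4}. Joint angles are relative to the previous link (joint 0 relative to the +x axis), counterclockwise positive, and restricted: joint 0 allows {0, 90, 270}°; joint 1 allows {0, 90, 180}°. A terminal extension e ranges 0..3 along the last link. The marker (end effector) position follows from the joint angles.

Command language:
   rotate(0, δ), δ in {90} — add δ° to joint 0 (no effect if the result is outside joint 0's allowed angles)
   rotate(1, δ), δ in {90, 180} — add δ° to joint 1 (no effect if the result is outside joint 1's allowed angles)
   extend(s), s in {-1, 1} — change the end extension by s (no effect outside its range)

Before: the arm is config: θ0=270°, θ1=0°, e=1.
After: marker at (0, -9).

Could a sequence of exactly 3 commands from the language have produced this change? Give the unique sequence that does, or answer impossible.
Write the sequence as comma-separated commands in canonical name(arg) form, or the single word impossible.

extend(1), extend(1), extend(1)

start: config: θ0=270°, θ1=0°, e=1
1. extend(1) → config: θ0=270°, θ1=0°, e=2
2. extend(1) → config: θ0=270°, θ1=0°, e=3
3. extend(1) → config: θ0=270°, θ1=0°, e=3
uniquely the one of 125 3-step routes that fits.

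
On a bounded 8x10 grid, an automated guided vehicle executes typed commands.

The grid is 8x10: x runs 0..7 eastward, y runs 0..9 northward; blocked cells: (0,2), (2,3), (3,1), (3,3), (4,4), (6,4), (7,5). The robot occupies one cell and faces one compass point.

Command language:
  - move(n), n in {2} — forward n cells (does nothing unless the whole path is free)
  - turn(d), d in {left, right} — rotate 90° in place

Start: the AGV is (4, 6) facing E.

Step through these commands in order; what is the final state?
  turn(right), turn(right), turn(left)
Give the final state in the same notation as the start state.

(4, 6) facing S

t0: (4, 6) facing E
t=1 turn(right) ⇒ (4, 6) facing S
t=2 turn(right) ⇒ (4, 6) facing W
t=3 turn(left) ⇒ (4, 6) facing S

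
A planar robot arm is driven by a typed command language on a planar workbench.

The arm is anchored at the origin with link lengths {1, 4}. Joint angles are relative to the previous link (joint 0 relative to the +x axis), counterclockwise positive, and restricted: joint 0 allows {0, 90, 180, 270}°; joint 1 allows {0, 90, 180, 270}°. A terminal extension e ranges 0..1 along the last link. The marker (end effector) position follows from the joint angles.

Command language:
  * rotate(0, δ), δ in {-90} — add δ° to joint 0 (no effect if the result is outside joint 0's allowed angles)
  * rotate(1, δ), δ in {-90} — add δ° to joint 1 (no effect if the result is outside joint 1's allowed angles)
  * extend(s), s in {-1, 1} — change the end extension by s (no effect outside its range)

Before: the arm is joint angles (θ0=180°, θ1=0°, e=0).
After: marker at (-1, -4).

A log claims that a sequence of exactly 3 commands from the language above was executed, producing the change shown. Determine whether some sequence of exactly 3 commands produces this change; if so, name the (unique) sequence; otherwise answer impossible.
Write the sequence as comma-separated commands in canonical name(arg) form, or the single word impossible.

from: joint angles (θ0=180°, θ1=0°, e=0)
step 1 (rotate(1, -90)): joint angles (θ0=180°, θ1=270°, e=0)
step 2 (rotate(1, -90)): joint angles (θ0=180°, θ1=180°, e=0)
step 3 (rotate(1, -90)): joint angles (θ0=180°, θ1=90°, e=0)
no rival 3-sequence matches.

rotate(1, -90), rotate(1, -90), rotate(1, -90)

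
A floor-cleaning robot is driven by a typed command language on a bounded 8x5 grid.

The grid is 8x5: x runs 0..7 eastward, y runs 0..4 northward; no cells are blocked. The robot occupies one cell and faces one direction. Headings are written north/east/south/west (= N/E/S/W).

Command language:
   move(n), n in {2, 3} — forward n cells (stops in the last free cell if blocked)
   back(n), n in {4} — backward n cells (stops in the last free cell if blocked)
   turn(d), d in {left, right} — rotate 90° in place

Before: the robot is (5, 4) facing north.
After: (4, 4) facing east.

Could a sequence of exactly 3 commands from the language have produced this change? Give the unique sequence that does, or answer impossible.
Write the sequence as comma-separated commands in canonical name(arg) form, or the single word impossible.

key: cell and facing (now E) both changed — the 3 commands mix motion and turning
start: (5, 4) facing north
t=1 turn(right) ⇒ (5, 4) facing east
t=2 back(4) ⇒ (1, 4) facing east
t=3 move(3) ⇒ (4, 4) facing east
uniquely the one of 125 3-step routes that fits.

turn(right), back(4), move(3)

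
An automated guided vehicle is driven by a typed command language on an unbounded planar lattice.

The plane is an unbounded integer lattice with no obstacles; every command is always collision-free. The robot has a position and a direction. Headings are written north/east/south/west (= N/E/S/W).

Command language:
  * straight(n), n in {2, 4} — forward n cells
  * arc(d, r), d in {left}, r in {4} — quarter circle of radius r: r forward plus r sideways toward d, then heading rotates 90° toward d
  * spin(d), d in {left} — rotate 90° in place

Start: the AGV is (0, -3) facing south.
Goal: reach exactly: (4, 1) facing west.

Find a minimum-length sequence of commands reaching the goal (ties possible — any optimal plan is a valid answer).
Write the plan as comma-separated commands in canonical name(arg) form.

start: (0, -3) facing south
step 1 (arc(left, 4)): (4, -7) facing east
step 2 (arc(left, 4)): (8, -3) facing north
step 3 (arc(left, 4)): (4, 1) facing west
shorter routes all fall short; 3 is best.

arc(left, 4), arc(left, 4), arc(left, 4)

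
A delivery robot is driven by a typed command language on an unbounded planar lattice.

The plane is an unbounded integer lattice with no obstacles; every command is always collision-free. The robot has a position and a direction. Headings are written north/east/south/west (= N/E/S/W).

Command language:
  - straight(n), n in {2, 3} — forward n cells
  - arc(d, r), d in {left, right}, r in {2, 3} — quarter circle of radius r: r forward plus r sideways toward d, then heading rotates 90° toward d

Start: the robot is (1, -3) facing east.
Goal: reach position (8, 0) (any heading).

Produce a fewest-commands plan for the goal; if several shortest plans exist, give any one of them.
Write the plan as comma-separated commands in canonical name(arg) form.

from: (1, -3) facing east
step 1 (arc(left, 3)): (4, 0) facing north
step 2 (arc(right, 2)): (6, 2) facing east
step 3 (arc(right, 2)): (8, 0) facing south
nothing shorter than 3 reaches the goal.

arc(left, 3), arc(right, 2), arc(right, 2)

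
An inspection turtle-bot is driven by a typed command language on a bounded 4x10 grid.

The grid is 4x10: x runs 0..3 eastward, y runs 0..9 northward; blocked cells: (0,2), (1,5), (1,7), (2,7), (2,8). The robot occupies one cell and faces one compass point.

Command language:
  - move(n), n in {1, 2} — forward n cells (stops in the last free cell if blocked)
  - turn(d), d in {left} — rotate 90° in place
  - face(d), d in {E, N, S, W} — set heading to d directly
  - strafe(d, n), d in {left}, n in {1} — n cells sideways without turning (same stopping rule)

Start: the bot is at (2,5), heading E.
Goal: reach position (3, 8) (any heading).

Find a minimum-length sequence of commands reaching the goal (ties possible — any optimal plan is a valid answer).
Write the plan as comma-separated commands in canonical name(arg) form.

from: at (2,5), heading E
t=1 move(2) ⇒ at (3,5), heading E
t=2 turn(left) ⇒ at (3,5), heading N
t=3 move(2) ⇒ at (3,7), heading N
t=4 move(1) ⇒ at (3,8), heading N
minimal: 4 command(s), checked below 4.

move(2), turn(left), move(2), move(1)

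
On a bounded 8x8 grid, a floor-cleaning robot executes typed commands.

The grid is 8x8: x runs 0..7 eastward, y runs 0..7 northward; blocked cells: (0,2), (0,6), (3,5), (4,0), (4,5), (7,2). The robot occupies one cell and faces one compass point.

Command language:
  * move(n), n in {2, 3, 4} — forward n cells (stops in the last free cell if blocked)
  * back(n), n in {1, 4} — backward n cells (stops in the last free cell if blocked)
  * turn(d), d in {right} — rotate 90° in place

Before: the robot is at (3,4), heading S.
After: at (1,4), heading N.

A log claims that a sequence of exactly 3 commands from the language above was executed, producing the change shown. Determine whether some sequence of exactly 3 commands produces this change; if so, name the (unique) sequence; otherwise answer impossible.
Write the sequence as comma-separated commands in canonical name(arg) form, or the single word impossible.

key: position moved to (1,4) AND the heading swung to N — translation plus rotation needed
t0: at (3,4), heading S
t=1 turn(right) ⇒ at (3,4), heading W
t=2 move(2) ⇒ at (1,4), heading W
t=3 turn(right) ⇒ at (1,4), heading N
no other 3-command option fits: unique.

turn(right), move(2), turn(right)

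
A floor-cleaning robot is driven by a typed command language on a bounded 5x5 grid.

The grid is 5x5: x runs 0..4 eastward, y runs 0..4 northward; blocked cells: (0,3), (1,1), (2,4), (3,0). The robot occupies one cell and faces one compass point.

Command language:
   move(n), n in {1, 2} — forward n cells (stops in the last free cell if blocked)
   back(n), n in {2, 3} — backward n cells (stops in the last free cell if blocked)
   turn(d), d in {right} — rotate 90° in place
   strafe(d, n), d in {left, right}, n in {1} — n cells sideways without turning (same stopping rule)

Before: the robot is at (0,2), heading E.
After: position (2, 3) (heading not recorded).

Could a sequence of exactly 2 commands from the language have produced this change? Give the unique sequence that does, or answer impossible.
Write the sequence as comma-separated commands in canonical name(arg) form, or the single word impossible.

move(2), strafe(left, 1)

key: order matters: swapping move(2) and strafe(left, 1) lands elsewhere
start: at (0,2), heading E
[1] after move(2): at (2,2), heading E
[2] after strafe(left, 1): at (2,3), heading E
no rival 2-sequence matches.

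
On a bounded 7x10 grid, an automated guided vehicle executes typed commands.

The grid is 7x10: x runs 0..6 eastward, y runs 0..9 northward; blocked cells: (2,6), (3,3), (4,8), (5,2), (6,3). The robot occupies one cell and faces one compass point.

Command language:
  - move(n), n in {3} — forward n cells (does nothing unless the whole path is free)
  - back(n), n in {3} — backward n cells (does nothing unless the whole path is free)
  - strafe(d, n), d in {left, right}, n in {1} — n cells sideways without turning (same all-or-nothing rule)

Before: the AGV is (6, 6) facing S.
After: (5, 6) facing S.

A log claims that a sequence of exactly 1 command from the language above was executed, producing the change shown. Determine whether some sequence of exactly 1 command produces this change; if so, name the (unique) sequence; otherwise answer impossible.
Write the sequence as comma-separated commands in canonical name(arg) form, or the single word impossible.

key: heading stays S — the single command does not turn
begin: (6, 6) facing S
step 1 (strafe(right, 1)): (5, 6) facing S
no other 1-command option fits: unique.

strafe(right, 1)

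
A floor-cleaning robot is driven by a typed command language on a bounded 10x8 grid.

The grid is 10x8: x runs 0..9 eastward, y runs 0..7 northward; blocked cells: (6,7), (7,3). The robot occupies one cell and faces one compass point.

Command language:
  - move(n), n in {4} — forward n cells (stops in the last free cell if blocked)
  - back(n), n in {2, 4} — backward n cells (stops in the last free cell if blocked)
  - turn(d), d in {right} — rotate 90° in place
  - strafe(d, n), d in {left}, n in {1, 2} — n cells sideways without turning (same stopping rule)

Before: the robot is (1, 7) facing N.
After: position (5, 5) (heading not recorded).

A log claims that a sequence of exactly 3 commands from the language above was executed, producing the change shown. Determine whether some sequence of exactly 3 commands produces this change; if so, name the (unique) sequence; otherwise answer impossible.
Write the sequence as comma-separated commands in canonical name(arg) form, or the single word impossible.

key: order matters: swapping back(2) and move(4) lands elsewhere
from: (1, 7) facing N
[1] after back(2): (1, 5) facing N
[2] after turn(right): (1, 5) facing E
[3] after move(4): (5, 5) facing E
all 216 alternatives checked — unique.

back(2), turn(right), move(4)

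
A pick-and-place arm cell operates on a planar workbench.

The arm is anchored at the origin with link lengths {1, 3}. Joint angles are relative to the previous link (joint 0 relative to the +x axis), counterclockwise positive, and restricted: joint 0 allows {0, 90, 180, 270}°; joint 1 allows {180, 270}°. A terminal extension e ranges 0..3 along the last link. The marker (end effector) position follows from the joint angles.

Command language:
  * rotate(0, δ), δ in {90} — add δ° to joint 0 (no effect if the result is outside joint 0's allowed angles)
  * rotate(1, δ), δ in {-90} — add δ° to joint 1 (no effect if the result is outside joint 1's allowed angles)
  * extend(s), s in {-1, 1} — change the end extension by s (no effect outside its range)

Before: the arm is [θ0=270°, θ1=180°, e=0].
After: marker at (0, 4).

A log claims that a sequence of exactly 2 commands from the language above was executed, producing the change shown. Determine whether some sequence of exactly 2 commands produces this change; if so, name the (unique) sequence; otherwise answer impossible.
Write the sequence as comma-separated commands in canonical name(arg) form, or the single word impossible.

start: [θ0=270°, θ1=180°, e=0]
t=1 extend(1) ⇒ [θ0=270°, θ1=180°, e=1]
t=2 extend(1) ⇒ [θ0=270°, θ1=180°, e=2]
no other 2-command option fits: unique.

extend(1), extend(1)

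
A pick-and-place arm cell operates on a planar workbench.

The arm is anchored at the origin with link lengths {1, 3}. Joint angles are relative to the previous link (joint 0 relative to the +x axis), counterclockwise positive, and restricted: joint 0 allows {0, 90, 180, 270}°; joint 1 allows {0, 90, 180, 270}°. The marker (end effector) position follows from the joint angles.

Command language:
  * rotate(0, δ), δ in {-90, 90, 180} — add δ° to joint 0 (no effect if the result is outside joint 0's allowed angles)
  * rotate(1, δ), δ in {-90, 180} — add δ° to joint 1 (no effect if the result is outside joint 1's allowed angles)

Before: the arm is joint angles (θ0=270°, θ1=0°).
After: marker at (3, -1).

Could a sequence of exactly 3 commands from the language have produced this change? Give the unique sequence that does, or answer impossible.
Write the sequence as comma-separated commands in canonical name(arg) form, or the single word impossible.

initial: joint angles (θ0=270°, θ1=0°)
[1] after rotate(1, -90): joint angles (θ0=270°, θ1=270°)
[2] after rotate(1, -90): joint angles (θ0=270°, θ1=180°)
[3] after rotate(1, -90): joint angles (θ0=270°, θ1=90°)
uniquely the one of 125 3-step routes that fits.

rotate(1, -90), rotate(1, -90), rotate(1, -90)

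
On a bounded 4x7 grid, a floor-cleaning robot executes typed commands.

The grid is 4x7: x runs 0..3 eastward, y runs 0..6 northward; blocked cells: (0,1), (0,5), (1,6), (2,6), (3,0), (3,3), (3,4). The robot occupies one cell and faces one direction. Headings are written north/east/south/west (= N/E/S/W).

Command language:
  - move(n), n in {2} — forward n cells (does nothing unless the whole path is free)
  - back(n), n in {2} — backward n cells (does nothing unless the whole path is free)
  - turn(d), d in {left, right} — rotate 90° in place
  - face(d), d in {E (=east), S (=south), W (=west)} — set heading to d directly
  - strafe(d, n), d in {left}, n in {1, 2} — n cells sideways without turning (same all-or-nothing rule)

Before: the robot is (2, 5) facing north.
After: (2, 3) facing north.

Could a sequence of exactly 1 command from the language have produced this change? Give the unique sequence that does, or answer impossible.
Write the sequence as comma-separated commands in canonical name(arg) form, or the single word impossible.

back(2)

key: still facing N — the one step turns nothing
from: (2, 5) facing north
1. back(2) → (2, 3) facing north
all 9 alternatives checked — unique.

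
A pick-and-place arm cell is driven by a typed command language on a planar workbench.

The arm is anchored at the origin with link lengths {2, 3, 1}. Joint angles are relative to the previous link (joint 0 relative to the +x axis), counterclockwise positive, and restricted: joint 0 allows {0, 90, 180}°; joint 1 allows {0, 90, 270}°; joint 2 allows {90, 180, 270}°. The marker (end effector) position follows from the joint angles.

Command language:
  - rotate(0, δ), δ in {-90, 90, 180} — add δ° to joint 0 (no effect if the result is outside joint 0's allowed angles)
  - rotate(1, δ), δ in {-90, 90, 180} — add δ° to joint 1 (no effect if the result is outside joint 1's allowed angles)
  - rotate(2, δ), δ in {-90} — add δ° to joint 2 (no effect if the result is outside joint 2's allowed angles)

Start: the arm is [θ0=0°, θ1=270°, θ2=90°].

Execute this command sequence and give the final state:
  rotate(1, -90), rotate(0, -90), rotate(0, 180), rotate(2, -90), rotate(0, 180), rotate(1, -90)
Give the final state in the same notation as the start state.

[θ0=0°, θ1=270°, θ2=90°]

begin: [θ0=0°, θ1=270°, θ2=90°]
step 1 (rotate(1, -90)): [θ0=0°, θ1=270°, θ2=90°]
step 2 (rotate(0, -90)): [θ0=0°, θ1=270°, θ2=90°]
step 3 (rotate(0, 180)): [θ0=180°, θ1=270°, θ2=90°]
step 4 (rotate(2, -90)): [θ0=180°, θ1=270°, θ2=90°]
step 5 (rotate(0, 180)): [θ0=0°, θ1=270°, θ2=90°]
step 6 (rotate(1, -90)): [θ0=0°, θ1=270°, θ2=90°]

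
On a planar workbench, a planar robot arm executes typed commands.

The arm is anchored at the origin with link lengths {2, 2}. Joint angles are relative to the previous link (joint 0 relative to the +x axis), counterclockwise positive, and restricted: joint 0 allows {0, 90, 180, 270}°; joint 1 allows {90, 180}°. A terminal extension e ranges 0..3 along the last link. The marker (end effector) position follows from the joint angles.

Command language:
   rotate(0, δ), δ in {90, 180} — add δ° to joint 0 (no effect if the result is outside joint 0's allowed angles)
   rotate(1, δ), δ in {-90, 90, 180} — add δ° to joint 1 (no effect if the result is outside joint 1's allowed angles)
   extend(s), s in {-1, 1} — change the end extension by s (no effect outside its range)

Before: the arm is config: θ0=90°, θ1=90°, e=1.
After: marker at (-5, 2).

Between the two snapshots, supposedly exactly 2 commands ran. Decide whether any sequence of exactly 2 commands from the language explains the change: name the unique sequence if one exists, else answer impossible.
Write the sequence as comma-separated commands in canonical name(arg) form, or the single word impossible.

t0: config: θ0=90°, θ1=90°, e=1
[1] after extend(1): config: θ0=90°, θ1=90°, e=2
[2] after extend(1): config: θ0=90°, θ1=90°, e=3
uniquely the one of 49 2-step routes that fits.

extend(1), extend(1)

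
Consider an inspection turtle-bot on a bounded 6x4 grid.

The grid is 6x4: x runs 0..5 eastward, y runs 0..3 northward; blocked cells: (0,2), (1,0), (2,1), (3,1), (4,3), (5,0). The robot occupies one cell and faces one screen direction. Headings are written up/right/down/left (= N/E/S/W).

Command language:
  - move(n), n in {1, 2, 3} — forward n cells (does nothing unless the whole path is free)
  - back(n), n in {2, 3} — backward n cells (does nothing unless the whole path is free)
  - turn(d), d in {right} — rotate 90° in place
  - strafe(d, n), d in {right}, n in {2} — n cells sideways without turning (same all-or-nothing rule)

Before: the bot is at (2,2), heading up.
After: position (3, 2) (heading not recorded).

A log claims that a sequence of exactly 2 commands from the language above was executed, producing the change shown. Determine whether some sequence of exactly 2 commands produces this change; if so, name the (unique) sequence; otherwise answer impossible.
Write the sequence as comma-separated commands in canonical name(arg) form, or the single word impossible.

turn(right), move(1)

key: order matters: swapping turn(right) and move(1) lands elsewhere
initial: at (2,2), heading up
t=1 turn(right) ⇒ at (2,2), heading right
t=2 move(1) ⇒ at (3,2), heading right
no rival 2-sequence matches.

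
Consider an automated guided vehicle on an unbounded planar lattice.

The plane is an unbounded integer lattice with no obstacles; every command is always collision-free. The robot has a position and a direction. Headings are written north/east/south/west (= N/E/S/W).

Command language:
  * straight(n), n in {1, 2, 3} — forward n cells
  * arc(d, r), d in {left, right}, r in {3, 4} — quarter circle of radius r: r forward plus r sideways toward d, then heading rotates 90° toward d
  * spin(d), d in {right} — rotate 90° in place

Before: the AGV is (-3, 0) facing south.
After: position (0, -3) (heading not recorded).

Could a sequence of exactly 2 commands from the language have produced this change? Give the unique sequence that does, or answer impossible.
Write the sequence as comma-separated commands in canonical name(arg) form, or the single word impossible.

arc(left, 3), spin(right)

key: running spin(right) before arc(left, 3) would end elsewhere — order is forced
begin: (-3, 0) facing south
1. arc(left, 3) → (0, -3) facing east
2. spin(right) → (0, -3) facing south
no other 2-command option fits: unique.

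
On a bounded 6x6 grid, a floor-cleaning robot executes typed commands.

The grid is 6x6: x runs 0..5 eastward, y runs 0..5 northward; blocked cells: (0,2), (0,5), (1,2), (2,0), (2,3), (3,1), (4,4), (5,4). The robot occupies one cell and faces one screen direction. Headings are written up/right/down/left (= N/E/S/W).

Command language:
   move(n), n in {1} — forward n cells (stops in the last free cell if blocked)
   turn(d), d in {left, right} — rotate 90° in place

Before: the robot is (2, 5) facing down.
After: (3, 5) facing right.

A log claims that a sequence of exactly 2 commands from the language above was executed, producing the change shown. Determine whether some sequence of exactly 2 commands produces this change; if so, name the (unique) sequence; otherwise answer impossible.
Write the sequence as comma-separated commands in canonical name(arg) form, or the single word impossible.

turn(left), move(1)

key: position moved to (3,5) AND the heading swung to E — translation plus rotation needed
from: (2, 5) facing down
1. turn(left) → (2, 5) facing right
2. move(1) → (3, 5) facing right
all 9 alternatives checked — unique.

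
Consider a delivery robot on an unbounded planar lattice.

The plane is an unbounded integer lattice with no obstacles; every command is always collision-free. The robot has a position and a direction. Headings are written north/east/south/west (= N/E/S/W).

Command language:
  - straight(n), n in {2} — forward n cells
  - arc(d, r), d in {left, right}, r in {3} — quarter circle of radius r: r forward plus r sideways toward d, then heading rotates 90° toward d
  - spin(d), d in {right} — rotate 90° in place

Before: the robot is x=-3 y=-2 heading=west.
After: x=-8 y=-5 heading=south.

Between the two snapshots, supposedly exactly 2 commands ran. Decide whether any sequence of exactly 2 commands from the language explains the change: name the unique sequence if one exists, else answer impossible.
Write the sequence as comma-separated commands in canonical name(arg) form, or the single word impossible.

key: running arc(left, 3) before straight(2) would end elsewhere — order is forced
t0: x=-3 y=-2 heading=west
t=1 straight(2) ⇒ x=-5 y=-2 heading=west
t=2 arc(left, 3) ⇒ x=-8 y=-5 heading=south
uniquely the one of 16 2-step routes that fits.

straight(2), arc(left, 3)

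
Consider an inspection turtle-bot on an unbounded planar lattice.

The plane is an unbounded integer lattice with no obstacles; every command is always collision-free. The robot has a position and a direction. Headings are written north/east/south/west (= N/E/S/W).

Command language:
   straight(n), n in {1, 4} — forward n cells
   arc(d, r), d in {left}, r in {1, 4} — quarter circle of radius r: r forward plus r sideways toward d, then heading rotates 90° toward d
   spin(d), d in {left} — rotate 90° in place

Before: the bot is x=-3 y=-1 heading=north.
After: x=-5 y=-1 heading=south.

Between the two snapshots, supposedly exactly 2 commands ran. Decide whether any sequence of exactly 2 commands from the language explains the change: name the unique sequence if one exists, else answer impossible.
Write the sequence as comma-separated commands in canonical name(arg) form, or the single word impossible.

key: position moved to (-5,-1) AND the heading swung to S — translation plus rotation needed
t0: x=-3 y=-1 heading=north
[1] after arc(left, 1): x=-4 y=0 heading=west
[2] after arc(left, 1): x=-5 y=-1 heading=south
no other 2-command option fits: unique.

arc(left, 1), arc(left, 1)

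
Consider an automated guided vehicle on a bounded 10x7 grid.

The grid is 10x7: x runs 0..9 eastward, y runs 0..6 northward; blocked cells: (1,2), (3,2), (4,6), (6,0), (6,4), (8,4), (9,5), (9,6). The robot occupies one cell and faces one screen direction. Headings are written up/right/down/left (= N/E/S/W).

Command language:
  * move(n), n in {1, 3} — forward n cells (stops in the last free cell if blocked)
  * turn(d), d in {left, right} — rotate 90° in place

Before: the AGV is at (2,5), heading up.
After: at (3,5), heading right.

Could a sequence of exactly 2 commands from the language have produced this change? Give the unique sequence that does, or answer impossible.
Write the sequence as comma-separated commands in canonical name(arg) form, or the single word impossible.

turn(right), move(1)

key: running move(1) before turn(right) would end elsewhere — order is forced
from: at (2,5), heading up
[1] after turn(right): at (2,5), heading right
[2] after move(1): at (3,5), heading right
no other 2-command option fits: unique.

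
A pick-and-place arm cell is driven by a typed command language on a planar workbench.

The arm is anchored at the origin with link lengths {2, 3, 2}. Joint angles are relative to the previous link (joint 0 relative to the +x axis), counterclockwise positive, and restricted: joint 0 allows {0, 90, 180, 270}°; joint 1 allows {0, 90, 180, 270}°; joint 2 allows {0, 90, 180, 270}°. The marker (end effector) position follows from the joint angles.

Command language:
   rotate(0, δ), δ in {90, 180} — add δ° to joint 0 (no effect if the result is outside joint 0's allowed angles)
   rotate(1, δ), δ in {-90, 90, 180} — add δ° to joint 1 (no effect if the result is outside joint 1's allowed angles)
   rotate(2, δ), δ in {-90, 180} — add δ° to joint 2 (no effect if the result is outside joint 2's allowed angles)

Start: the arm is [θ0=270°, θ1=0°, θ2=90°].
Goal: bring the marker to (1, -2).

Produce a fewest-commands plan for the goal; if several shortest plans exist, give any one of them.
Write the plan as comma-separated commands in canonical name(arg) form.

initial: [θ0=270°, θ1=0°, θ2=90°]
step 1 (rotate(1, 90)): [θ0=270°, θ1=90°, θ2=90°]
step 2 (rotate(2, -90)): [θ0=270°, θ1=90°, θ2=0°]
step 3 (rotate(2, 180)): [θ0=270°, θ1=90°, θ2=180°]
shorter routes all fall short; 3 is best.

rotate(1, 90), rotate(2, -90), rotate(2, 180)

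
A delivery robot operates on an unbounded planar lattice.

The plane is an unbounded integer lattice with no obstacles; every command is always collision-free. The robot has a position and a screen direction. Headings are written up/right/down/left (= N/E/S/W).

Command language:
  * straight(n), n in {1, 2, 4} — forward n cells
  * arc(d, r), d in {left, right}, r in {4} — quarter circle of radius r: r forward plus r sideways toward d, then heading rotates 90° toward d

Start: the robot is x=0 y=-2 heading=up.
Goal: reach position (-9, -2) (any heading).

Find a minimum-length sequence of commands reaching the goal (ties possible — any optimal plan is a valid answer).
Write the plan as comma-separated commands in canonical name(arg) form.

arc(left, 4), straight(1), arc(left, 4)

initial: x=0 y=-2 heading=up
t=1 arc(left, 4) ⇒ x=-4 y=2 heading=left
t=2 straight(1) ⇒ x=-5 y=2 heading=left
t=3 arc(left, 4) ⇒ x=-9 y=-2 heading=down
nothing shorter than 3 reaches the goal.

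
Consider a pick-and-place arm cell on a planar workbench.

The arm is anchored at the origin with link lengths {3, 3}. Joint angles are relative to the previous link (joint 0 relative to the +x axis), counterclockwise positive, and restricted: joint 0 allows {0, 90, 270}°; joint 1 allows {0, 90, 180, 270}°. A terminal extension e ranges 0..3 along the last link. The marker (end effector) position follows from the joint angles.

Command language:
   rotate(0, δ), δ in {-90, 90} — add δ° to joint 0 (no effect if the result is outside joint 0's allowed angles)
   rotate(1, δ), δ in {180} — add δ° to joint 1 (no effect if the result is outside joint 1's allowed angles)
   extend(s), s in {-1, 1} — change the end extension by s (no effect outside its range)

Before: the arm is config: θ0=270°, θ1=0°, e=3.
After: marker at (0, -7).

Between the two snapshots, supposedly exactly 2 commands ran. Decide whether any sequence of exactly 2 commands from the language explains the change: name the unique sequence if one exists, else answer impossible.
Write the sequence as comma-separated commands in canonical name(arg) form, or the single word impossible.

t0: config: θ0=270°, θ1=0°, e=3
step 1 (extend(-1)): config: θ0=270°, θ1=0°, e=2
step 2 (extend(-1)): config: θ0=270°, θ1=0°, e=1
no other 2-command option fits: unique.

extend(-1), extend(-1)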